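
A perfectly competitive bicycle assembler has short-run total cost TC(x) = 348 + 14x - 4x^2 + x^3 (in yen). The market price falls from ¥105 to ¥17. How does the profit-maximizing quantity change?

Output falls from 7 to 3

AVC = 14 - 4x + x^2, minimized at x = 2 where min AVC = ¥10. MC = 14 - 8x + 3x^2.
At P = ¥105 ≥ min AVC, set P = MC on the rising branch: x = 7.
At P = ¥17 ≥ min AVC, set P = MC: x = 3. The firm stays open but cuts output.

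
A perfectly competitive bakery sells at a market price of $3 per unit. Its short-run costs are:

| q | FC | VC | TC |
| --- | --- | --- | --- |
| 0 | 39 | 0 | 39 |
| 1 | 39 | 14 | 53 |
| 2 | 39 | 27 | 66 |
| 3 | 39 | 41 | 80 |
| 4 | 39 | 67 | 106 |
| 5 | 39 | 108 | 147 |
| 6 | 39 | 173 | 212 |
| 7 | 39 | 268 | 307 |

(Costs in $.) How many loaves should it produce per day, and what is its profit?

q = 0 (shut down); profit = -$39

Compute π = P·q − TC at each output: q=0: -39; q=1: -50; q=2: -60; q=3: -71; q=4: -94; q=5: -132; q=6: -194; q=7: -286.
Profit is highest at q = 0. Equivalently, the lowest AVC in the table is 27/2 ≈ $13.50 at q = 2, and P = $3 falls below it — price never covers variable cost, so the firm shuts down and loses only its fixed cost.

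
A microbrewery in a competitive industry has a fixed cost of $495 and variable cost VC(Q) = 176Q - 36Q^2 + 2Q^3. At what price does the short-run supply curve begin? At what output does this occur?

The shutdown price is the minimum of AVC. VC = 176Q - 36Q^2 + 2Q^3, so AVC = 176 - 36Q + 2Q^2.
At the minimum of AVC, MC = AVC. MC = 176 - 72Q + 6Q^2; setting MC = AVC gives 4Q^2 - 36Q = 0, so Q = 9. min AVC = 14.
So the shutdown price is $14.

$14 per unit, at Q = 9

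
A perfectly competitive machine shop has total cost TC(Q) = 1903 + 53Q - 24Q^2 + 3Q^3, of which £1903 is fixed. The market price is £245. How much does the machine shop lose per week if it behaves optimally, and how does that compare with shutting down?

Profit = -£367 at Q = 8

AVC = 53 - 24Q + 3Q^2 has its minimum £5 at Q = 4; price £245 clears that bar, so the firm operates.
MC = 53 - 48Q + 9Q^2. Setting P = MC and taking the root on the rising branch gives Q* = 8.
TR = 245·8 = 1960. TC = 1903 + 424 = 2327. Profit = 1960 − 2327 = -£367.
By producing, the firm covers all variable cost plus £1536 of fixed cost; shutting down would lose the full £1903.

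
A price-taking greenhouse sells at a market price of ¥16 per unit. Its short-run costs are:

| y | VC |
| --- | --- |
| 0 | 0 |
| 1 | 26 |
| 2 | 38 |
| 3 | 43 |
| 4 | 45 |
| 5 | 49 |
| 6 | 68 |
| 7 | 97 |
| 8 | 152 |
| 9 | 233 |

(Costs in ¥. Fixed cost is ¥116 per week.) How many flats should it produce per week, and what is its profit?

y = 5; profit = -¥85

Tabulate TR − TC: y=0: -116; y=1: -126; y=2: -122; y=3: -111; y=4: -97; y=5: -85; y=6: -88; y=7: -101; y=8: -140; y=9: -205.
Profit is maximized at y = 5. AVC there is 49/5 = ¥9.80 ≤ P, so producing beats shutting down (which would give -¥116).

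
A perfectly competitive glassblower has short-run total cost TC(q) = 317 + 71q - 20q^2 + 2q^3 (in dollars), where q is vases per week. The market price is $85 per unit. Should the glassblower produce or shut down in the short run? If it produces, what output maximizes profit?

Produce at q = 7

Variable cost is VC = 71q - 20q^2 + 2q^3, so AVC = VC/q = 71 - 20q + 2q^2 and MC = dTC/dq = 71 - 40q + 6q^2.
The AVC parabola has its vertex at q = 20/4 = 5, where AVC = 71 - 20·5 + 2·5^2 = $21.
Since P = $85 ≥ min AVC = $21, price covers variable cost and the firm should produce.
Solving P = MC: -14 - 40q + 6q^2 = 0 ⇒ q = -1/3 or 7. On the upward-sloping branch, q* = 7.
Check: AVC at q = 7 is $29 ≤ P, so revenue covers variable cost.
Profit = P·q − TC = 85·7 − 520 = $75.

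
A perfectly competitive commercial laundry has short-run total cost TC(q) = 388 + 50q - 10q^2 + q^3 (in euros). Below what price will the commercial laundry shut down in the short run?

€25 per unit

The firm shuts down when price falls below the minimum of average variable cost. AVC = VC/q = 50 - 10q + q^2.
At the minimum of AVC, MC = AVC. MC = 50 - 20q + 3q^2; setting MC = AVC gives 2q^2 - 10q = 0, so q = 5. min AVC = 25.
So the shutdown price is €25.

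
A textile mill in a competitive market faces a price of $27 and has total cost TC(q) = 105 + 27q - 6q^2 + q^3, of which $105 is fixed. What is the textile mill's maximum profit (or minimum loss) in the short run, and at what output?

AVC = 27 - 6q + q^2 has its minimum $18 at q = 3; price $27 clears that bar, so the firm operates.
MC = 27 - 12q + 3q^2. Setting P = MC and taking the root on the rising branch gives q* = 4.
TR = 27·4 = 108. TC = 105 + 76 = 181. Profit = 108 − 181 = -$73.
By producing, the firm covers all variable cost plus $32 of fixed cost; shutting down would lose the full $105.

Profit = -$73 at q = 4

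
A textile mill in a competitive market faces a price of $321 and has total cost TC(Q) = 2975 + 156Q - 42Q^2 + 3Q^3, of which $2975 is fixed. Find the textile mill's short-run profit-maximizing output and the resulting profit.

Profit = -$71 at Q = 11

AVC = 156 - 42Q + 3Q^2 has its minimum $9 at Q = 7; price $321 clears that bar, so the firm operates.
With MC = 156 - 84Q + 9Q^2, P = MC on the upward-sloping part at Q* = 11.
TR = 321·11 = 3531. TC = 2975 + 627 = 3602. Profit = 3531 − 3602 = -$71.
That loss of $71 beats the $2975 the firm would lose by shutting down; producing recovers $2904 of fixed cost.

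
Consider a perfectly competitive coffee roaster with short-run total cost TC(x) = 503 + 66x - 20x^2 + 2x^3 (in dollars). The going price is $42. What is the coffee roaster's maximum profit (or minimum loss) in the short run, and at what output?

AVC = 66 - 20x + 2x^2; min AVC = $16 at x = 5. Since P = $42 ≥ min AVC, the firm produces.
MC = 66 - 40x + 6x^2. Setting P = MC and taking the root on the rising branch gives x* = 6.
TR = 42·6 = 252. TC = 503 + 108 = 611. Profit = 252 − 611 = -$359.
That loss of $359 beats the $503 the firm would lose by shutting down; producing recovers $144 of fixed cost.

Profit = -$359 at x = 6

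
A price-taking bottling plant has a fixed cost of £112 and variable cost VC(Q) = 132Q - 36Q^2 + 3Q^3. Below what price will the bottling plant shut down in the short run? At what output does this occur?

£24 per unit, at Q = 6

The firm shuts down when price falls below the minimum of average variable cost. AVC = VC/Q = 132 - 36Q + 3Q^2.
At the minimum of AVC, MC = AVC. MC = 132 - 72Q + 9Q^2; setting MC = AVC gives 6Q^2 - 36Q = 0, so Q = 6. min AVC = 24.
For P < £24 the firm produces nothing.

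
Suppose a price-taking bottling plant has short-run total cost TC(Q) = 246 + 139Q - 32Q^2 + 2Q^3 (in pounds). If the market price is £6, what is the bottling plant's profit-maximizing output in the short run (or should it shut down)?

Shut down

Variable cost is VC = 139Q - 32Q^2 + 2Q^3, so AVC = VC/Q = 139 - 32Q + 2Q^2 and MC = dTC/dQ = 139 - 64Q + 6Q^2.
AVC is minimized where dAVC/dQ = -32 + 4Q = 0, at Q = 8; min AVC = 139 - 32·8 + 2·8^2 = £11.
P = £6 lies below min AVC = £11; no output level covers variable cost.
Shutting down limits the loss to fixed cost, £246.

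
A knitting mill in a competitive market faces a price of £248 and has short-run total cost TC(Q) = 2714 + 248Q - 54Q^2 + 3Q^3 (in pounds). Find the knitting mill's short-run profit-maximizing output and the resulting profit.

Profit = -£122 at Q = 12

AVC = 248 - 54Q + 3Q^2 has its minimum £5 at Q = 9; price £248 clears that bar, so the firm operates.
With MC = 248 - 108Q + 9Q^2, P = MC on the upward-sloping part at Q* = 12.
TR = 248·12 = 2976. TC = 2714 + 384 = 3098. Profit = 2976 − 3098 = -£122.
Shutting down would mean losing the fixed cost of £2714, so operating at a loss of £122 is better by £2592.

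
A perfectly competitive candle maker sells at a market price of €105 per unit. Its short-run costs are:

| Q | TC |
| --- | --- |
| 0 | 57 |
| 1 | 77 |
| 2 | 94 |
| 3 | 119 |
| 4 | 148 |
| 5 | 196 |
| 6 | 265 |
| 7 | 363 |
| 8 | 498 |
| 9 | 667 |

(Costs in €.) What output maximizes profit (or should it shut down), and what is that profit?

Q = 7; profit = €372

Profit at each row (π = 105Q − TC): Q=0: -57; Q=1: 28; Q=2: 116; Q=3: 196; Q=4: 272; Q=5: 329; Q=6: 365; Q=7: 372; Q=8: 342; Q=9: 278.
Profit is maximized at Q = 7. AVC there is 306/7 = €43.71 ≤ P, so producing beats shutting down (which would give -€57).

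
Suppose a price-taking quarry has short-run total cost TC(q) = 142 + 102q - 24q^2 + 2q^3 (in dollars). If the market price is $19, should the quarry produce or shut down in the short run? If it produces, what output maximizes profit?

From TC, MC = TC'(q) = 102 - 48q + 6q^2 and AVC = VC/q = 102 - 24q + 2q^2.
The AVC parabola has its vertex at q = 24/4 = 6, where AVC = 102 - 24·6 + 2·6^2 = $30.
With P < min AVC ($19 < $30), every unit sold adds to the loss.
Shutting down limits the loss to fixed cost, $142.

Shut down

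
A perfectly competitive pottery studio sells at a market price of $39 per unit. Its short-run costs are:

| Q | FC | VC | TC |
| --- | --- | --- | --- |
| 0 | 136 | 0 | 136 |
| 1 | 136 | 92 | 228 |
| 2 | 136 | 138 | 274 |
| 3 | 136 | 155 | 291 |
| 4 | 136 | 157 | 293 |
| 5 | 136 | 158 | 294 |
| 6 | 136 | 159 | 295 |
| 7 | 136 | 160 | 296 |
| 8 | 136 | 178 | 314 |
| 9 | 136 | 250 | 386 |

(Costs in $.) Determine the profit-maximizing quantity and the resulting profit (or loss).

Q = 8; profit = -$2

Profit at each row (π = 39Q − TC): Q=0: -136; Q=1: -189; Q=2: -196; Q=3: -174; Q=4: -137; Q=5: -99; Q=6: -61; Q=7: -23; Q=8: -2; Q=9: -35.
Profit is maximized at Q = 8. AVC there is 178/8 = $22.25 ≤ P, so producing beats shutting down (which would give -$136).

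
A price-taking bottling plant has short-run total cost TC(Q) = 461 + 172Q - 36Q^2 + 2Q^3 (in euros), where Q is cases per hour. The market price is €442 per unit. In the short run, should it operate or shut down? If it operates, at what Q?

Produce at Q = 15

Variable cost is VC = 172Q - 36Q^2 + 2Q^3, so AVC = VC/Q = 172 - 36Q + 2Q^2 and MC = dTC/dQ = 172 - 72Q + 6Q^2.
AVC hits its minimum where MC = AVC, at Q = 9, giving min AVC = 172 - 36·9 + 2·9^2 = €10.
Since P = €442 ≥ min AVC = €10, price covers variable cost and the firm should produce.
P = MC gives -270 - 72Q + 6Q^2 = 0, with roots -3 and 15. Take the larger (rising MC): Q* = 15.
Check: AVC at Q = 15 is €82 ≤ P, so revenue covers variable cost.
Profit = P·Q − TC = 442·15 − 1691 = €4939.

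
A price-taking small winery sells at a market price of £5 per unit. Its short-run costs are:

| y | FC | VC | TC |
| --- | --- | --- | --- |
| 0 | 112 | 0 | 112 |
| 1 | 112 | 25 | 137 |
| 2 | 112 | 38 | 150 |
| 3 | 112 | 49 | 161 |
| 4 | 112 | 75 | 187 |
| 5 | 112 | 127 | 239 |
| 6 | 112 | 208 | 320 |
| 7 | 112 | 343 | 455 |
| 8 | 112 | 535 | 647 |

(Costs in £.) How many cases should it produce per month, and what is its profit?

y = 0 (shut down); profit = -£112

Tabulate TR − TC: y=0: -112; y=1: -132; y=2: -140; y=3: -146; y=4: -167; y=5: -214; y=6: -290; y=7: -420; y=8: -607.
Profit is highest at y = 0. Equivalently, the lowest AVC in the table is 49/3 ≈ £16.33 at y = 3, and P = £5 falls below it — price never covers variable cost, so the firm shuts down and loses only its fixed cost.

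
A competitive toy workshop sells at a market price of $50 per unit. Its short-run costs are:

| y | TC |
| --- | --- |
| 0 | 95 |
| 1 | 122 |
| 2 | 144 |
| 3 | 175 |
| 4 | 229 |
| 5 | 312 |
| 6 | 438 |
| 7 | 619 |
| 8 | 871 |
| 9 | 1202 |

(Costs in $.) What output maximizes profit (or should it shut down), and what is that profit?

Profit at each row (π = 50y − TC): y=0: -95; y=1: -72; y=2: -44; y=3: -25; y=4: -29; y=5: -62; y=6: -138; y=7: -269; y=8: -471; y=9: -752.
Profit is maximized at y = 3. AVC there is 80/3 = $26.67 ≤ P, so producing beats shutting down (which would give -$95).

y = 3; profit = -$25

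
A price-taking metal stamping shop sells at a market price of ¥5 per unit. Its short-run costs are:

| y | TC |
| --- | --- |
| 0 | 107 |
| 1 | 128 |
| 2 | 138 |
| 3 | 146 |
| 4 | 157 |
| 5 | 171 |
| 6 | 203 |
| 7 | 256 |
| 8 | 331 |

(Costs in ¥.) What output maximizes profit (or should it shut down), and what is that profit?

Profit at each row (π = 5y − TC): y=0: -107; y=1: -123; y=2: -128; y=3: -131; y=4: -137; y=5: -146; y=6: -173; y=7: -221; y=8: -291.
Profit is highest at y = 0. Equivalently, the lowest AVC in the table is 50/4 ≈ ¥12.50 at y = 4, and P = ¥5 falls below it — price never covers variable cost, so the firm shuts down and loses only its fixed cost.

y = 0 (shut down); profit = -¥107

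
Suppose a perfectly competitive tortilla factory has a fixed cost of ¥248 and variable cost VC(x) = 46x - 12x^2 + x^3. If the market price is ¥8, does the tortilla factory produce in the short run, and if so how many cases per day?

Strip out fixed cost: VC = 46x - 12x^2 + x^3. Then AVC = 46 - 12x + x^2 and MC = 46 - 24x + 3x^2.
The AVC parabola has its vertex at x = 12/2 = 6, where AVC = 46 - 12·6 + 6^2 = ¥10.
Since P = ¥8 < min AVC = ¥10, price fails to cover variable cost at any output.
Best response: produce nothing and absorb the ¥248 fixed cost.

Shut down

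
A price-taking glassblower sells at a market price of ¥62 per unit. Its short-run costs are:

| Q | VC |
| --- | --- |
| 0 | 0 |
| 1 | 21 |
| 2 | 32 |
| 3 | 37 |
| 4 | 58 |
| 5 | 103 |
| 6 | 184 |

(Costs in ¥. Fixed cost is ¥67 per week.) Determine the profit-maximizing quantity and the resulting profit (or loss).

Compute π = P·Q − TC at each output: Q=0: -67; Q=1: -26; Q=2: 25; Q=3: 82; Q=4: 123; Q=5: 140; Q=6: 121.
Profit is maximized at Q = 5. AVC there is 103/5 = ¥20.60 ≤ P, so producing beats shutting down (which would give -¥67).

Q = 5; profit = ¥140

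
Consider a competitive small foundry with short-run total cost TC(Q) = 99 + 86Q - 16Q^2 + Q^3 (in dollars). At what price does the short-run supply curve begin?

Short-run supply begins at min AVC. From VC = 86Q - 16Q^2 + Q^3, AVC = 86 - 16Q + Q^2.
dAVC/dQ = -16 + 2Q = 0 gives Q = 8. min AVC = 86 - 16·8 + 8^2 = 22.
The firm shuts down for any P below $22.

$22 per unit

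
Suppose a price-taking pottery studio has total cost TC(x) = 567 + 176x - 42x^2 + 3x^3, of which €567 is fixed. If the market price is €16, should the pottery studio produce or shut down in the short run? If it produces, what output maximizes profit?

From TC, MC = TC'(x) = 176 - 84x + 9x^2 and AVC = VC/x = 176 - 42x + 3x^2.
The AVC parabola has its vertex at x = 42/6 = 7, where AVC = 176 - 42·7 + 3·7^2 = €29.
P = €16 lies below min AVC = €29; no output level covers variable cost.
The firm minimizes its loss by shutting down and losing only its fixed cost of €567.

Shut down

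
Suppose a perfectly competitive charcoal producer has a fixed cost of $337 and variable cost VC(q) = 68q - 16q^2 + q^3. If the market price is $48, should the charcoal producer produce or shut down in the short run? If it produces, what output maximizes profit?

Variable cost is VC = 68q - 16q^2 + q^3, so AVC = VC/q = 68 - 16q + q^2 and MC = dTC/dq = 68 - 32q + 3q^2.
AVC is minimized where dAVC/dq = -16 + 2q = 0, at q = 8; min AVC = 68 - 16·8 + 8^2 = $4.
Because $48 ≥ $4, revenue can cover variable cost; the firm operates.
Solving P = MC: 20 - 32q + 3q^2 = 0 ⇒ q = 2/3 or 10. On the upward-sloping branch, q* = 10.
Check: AVC at q = 10 is $8 ≤ P, so revenue covers variable cost.
Profit = P·q − TC = 48·10 − 417 = $63.

Produce at q = 10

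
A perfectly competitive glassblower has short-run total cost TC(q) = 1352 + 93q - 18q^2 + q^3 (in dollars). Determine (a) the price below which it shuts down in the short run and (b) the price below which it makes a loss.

Shutdown price = $12; break-even price = $132

AVC = 93 - 18q + q^2; minimized at q = 9, giving min AVC = $12. That is the shutdown price.
ATC = 1352/q + 93 - 18q + q^2. Setting dATC/dq = −1352/q^2 − 18 + 2q = 0 gives q = 13 (since 2·13^3 − 18·13^2 = 1352).
min ATC = 1352/13 + 93 − 18·13 + 13^2 = $132. That is the break-even price.
Between these two prices the firm operates at a loss; above $132 it earns a profit.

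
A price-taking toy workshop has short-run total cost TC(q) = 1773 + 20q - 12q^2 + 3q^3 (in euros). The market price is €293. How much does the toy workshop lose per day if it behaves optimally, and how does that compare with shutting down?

Profit = -€303 at q = 7

AVC = 20 - 12q + 3q^2 has its minimum €8 at q = 2; price €293 clears that bar, so the firm operates.
MC = 20 - 24q + 9q^2. Setting P = MC and taking the root on the rising branch gives q* = 7.
TR = 293·7 = 2051. TC = 1773 + 581 = 2354. Profit = 2051 − 2354 = -€303.
By producing, the firm covers all variable cost plus €1470 of fixed cost; shutting down would lose the full €1773.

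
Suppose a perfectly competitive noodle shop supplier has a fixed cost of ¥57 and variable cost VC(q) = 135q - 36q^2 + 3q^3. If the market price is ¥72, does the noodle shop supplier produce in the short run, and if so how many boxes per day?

Strip out fixed cost: VC = 135q - 36q^2 + 3q^3. Then AVC = 135 - 36q + 3q^2 and MC = 135 - 72q + 9q^2.
AVC is minimized where dAVC/dq = -36 + 6q = 0, at q = 6; min AVC = 135 - 36·6 + 3·6^2 = ¥27.
P = ¥72 exceeds min AVC = ¥27, so the firm stays open.
Solving P = MC: 63 - 72q + 9q^2 = 0 ⇒ q = 1 or 7. On the upward-sloping branch, q* = 7.
Check: AVC at q = 7 is ¥30 ≤ P, so revenue covers variable cost.
Profit = P·q − TC = 72·7 − 267 = ¥237.

Produce at q = 7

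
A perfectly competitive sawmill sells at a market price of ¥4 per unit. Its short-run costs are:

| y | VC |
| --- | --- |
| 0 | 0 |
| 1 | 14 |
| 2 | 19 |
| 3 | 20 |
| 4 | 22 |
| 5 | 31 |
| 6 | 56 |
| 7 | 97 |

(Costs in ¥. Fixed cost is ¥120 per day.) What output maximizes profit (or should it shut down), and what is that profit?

y = 0 (shut down); profit = -¥120

Compute π = P·y − TC at each output: y=0: -120; y=1: -130; y=2: -131; y=3: -128; y=4: -126; y=5: -131; y=6: -152; y=7: -189.
Profit is highest at y = 0. Equivalently, the lowest AVC in the table is 22/4 ≈ ¥5.50 at y = 4, and P = ¥4 falls below it — price never covers variable cost, so the firm shuts down and loses only its fixed cost.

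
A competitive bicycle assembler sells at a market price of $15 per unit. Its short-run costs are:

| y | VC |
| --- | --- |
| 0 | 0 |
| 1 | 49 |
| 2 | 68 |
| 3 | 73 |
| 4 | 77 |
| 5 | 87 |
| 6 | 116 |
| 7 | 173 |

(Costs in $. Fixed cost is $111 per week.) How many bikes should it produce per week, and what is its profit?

Profit at each row (π = 15y − TC): y=0: -111; y=1: -145; y=2: -149; y=3: -139; y=4: -128; y=5: -123; y=6: -137; y=7: -179.
Profit is highest at y = 0. Equivalently, the lowest AVC in the table is 87/5 ≈ $17.40 at y = 5, and P = $15 falls below it — price never covers variable cost, so the firm shuts down and loses only its fixed cost.

y = 0 (shut down); profit = -$111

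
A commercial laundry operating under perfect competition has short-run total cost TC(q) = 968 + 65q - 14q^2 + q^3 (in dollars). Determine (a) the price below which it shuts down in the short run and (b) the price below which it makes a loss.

Shutdown price = min AVC. AVC = 65 - 14q + q^2, with vertex at q = 7 and minimum $16.
ATC = 968/q + 65 - 14q + q^2. Setting dATC/dq = −968/q^2 − 14 + 2q = 0 gives q = 11 (since 2·11^3 − 14·11^2 = 968).
min ATC = 968/11 + 65 − 14·11 + 11^2 = $120. That is the break-even price.
For $16 ≤ P < $120 the firm produces at a loss; below $16 it shuts down.

Shutdown price = $16; break-even price = $120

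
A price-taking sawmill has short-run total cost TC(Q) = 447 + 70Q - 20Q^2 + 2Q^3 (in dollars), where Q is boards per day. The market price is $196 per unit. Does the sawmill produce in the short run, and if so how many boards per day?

Variable cost is VC = 70Q - 20Q^2 + 2Q^3, so AVC = VC/Q = 70 - 20Q + 2Q^2 and MC = dTC/dQ = 70 - 40Q + 6Q^2.
The AVC parabola has its vertex at Q = 20/4 = 5, where AVC = 70 - 20·5 + 2·5^2 = $20.
P = $196 exceeds min AVC = $20, so the firm stays open.
Solving P = MC: -126 - 40Q + 6Q^2 = 0 ⇒ Q = -7/3 or 9. On the upward-sloping branch, Q* = 9.
Check: AVC at Q = 9 is $52 ≤ P, so revenue covers variable cost.
Profit = P·Q − TC = 196·9 − 915 = $849.

Produce at Q = 9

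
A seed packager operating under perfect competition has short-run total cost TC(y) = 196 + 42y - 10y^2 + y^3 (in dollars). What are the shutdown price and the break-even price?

Shutdown price = $17; break-even price = $49

Shutdown price = min AVC. AVC = 42 - 10y + y^2, with vertex at y = 5 and minimum $17.
ATC = 196/y + 42 - 10y + y^2. Setting dATC/dy = −196/y^2 − 10 + 2y = 0 gives y = 7 (since 2·7^3 − 10·7^2 = 196).
min ATC = 196/7 + 42 − 10·7 + 7^2 = $49. That is the break-even price.
For $17 ≤ P < $49 the firm produces at a loss; below $17 it shuts down.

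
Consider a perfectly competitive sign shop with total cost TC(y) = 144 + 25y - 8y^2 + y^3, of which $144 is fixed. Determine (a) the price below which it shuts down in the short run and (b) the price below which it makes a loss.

Shutdown price = $9; break-even price = $37

Shutdown price = min AVC. AVC = 25 - 8y + y^2, with vertex at y = 4 and minimum $9.
ATC = 144/y + 25 - 8y + y^2. Setting dATC/dy = −144/y^2 − 8 + 2y = 0 gives y = 6 (since 2·6^3 − 8·6^2 = 144).
min ATC = 144/6 + 25 − 8·6 + 6^2 = $37. That is the break-even price.
Between these two prices the firm operates at a loss; above $37 it earns a profit.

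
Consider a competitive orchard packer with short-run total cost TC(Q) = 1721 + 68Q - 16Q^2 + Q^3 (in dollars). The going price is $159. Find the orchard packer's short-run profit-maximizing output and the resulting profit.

Profit = -$31 at Q = 13

AVC = 68 - 16Q + Q^2 has its minimum $4 at Q = 8; price $159 clears that bar, so the firm operates.
MC = 68 - 32Q + 3Q^2. Setting P = MC and taking the root on the rising branch gives Q* = 13.
TR = 159·13 = 2067. TC = 1721 + 377 = 2098. Profit = 2067 − 2098 = -$31.
That loss of $31 beats the $1721 the firm would lose by shutting down; producing recovers $1690 of fixed cost.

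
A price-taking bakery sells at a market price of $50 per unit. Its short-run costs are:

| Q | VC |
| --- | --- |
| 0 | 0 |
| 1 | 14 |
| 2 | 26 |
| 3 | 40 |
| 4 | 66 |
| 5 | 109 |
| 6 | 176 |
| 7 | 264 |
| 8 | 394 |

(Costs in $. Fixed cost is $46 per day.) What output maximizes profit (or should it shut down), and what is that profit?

Profit at each row (π = 50Q − TC): Q=0: -46; Q=1: -10; Q=2: 28; Q=3: 64; Q=4: 88; Q=5: 95; Q=6: 78; Q=7: 40; Q=8: -40.
Profit is maximized at Q = 5. AVC there is 109/5 = $21.80 ≤ P, so producing beats shutting down (which would give -$46).

Q = 5; profit = $95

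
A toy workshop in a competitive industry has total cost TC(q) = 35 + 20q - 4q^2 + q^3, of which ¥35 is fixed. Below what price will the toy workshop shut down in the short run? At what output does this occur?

¥16 per unit, at q = 2

The firm shuts down when price falls below the minimum of average variable cost. AVC = VC/q = 20 - 4q + q^2.
dAVC/dq = -4 + 2q = 0 gives q = 2. min AVC = 20 - 4·2 + 2^2 = 16.
So the shutdown price is ¥16.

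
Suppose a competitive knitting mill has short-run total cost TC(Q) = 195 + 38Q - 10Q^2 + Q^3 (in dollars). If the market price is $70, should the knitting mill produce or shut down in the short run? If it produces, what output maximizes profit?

Strip out fixed cost: VC = 38Q - 10Q^2 + Q^3. Then AVC = 38 - 10Q + Q^2 and MC = 38 - 20Q + 3Q^2.
AVC is minimized where dAVC/dQ = -10 + 2Q = 0, at Q = 5; min AVC = 38 - 10·5 + 5^2 = $13.
P = $70 exceeds min AVC = $13, so the firm stays open.
P = MC gives -32 - 20Q + 3Q^2 = 0, with roots -4/3 and 8. Take the larger (rising MC): Q* = 8.
Check: AVC at Q = 8 is $22 ≤ P, so revenue covers variable cost.
Profit = P·Q − TC = 70·8 − 371 = $189.

Produce at Q = 8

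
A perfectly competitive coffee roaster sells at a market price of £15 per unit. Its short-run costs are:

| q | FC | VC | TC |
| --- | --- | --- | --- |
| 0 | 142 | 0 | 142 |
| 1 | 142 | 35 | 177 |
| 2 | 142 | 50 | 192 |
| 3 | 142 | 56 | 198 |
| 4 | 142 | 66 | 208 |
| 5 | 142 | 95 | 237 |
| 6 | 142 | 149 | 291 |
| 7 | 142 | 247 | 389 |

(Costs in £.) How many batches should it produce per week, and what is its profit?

q = 0 (shut down); profit = -£142

Profit at each row (π = 15q − TC): q=0: -142; q=1: -162; q=2: -162; q=3: -153; q=4: -148; q=5: -162; q=6: -201; q=7: -284.
Profit is highest at q = 0. Equivalently, the lowest AVC in the table is 66/4 ≈ £16.50 at q = 4, and P = £15 falls below it — price never covers variable cost, so the firm shuts down and loses only its fixed cost.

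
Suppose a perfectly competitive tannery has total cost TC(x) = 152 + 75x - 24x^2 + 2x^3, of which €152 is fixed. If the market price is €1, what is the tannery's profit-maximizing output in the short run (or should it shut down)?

Strip out fixed cost: VC = 75x - 24x^2 + 2x^3. Then AVC = 75 - 24x + 2x^2 and MC = 75 - 48x + 6x^2.
AVC is minimized where dAVC/dx = -24 + 4x = 0, at x = 6; min AVC = 75 - 24·6 + 2·6^2 = €3.
With P < min AVC (€1 < €3), every unit sold adds to the loss.
Best response: produce nothing and absorb the €152 fixed cost.

Shut down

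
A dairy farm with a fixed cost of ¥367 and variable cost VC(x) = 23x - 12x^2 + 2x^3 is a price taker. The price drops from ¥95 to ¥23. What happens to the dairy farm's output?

AVC = 23 - 12x + 2x^2, minimized at x = 3 where min AVC = ¥5. MC = 23 - 24x + 6x^2.
At P = ¥95 ≥ min AVC, set P = MC on the rising branch: x = 6.
At P = ¥23 ≥ min AVC, set P = MC: x = 4. The firm stays open but cuts output.

Output falls from 6 to 4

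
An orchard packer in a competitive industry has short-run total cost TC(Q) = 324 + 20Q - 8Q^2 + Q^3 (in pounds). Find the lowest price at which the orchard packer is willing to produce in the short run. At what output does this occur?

£4 per unit, at Q = 4

The shutdown price is the minimum of AVC. VC = 20Q - 8Q^2 + Q^3, so AVC = 20 - 8Q + Q^2.
dAVC/dQ = -8 + 2Q = 0 gives Q = 4. min AVC = 20 - 8·4 + 4^2 = 4.
The firm shuts down for any P below £4.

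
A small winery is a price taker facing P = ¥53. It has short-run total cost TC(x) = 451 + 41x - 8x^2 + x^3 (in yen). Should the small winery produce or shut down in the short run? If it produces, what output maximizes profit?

Produce at x = 6

From TC, MC = TC'(x) = 41 - 16x + 3x^2 and AVC = VC/x = 41 - 8x + x^2.
AVC is minimized where dAVC/dx = -8 + 2x = 0, at x = 4; min AVC = 41 - 8·4 + 4^2 = ¥25.
Because ¥53 ≥ ¥25, revenue can cover variable cost; the firm operates.
P = MC gives -12 - 16x + 3x^2 = 0, with roots -2/3 and 6. Take the larger (rising MC): x* = 6.
Check: AVC at x = 6 is ¥29 ≤ P, so revenue covers variable cost.
Profit = P·x − TC = 53·6 − 625 = -¥307, a loss, but smaller than the ¥451 fixed cost the firm would lose by shutting down.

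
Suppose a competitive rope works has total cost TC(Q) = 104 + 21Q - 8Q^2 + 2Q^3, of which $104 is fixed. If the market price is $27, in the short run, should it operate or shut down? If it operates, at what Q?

Variable cost is VC = 21Q - 8Q^2 + 2Q^3, so AVC = VC/Q = 21 - 8Q + 2Q^2 and MC = dTC/dQ = 21 - 16Q + 6Q^2.
AVC is minimized where dAVC/dQ = -8 + 4Q = 0, at Q = 2; min AVC = 21 - 8·2 + 2·2^2 = $13.
Since P = $27 ≥ min AVC = $13, price covers variable cost and the firm should produce.
P = MC gives -6 - 16Q + 6Q^2 = 0, with roots -1/3 and 3. Take the larger (rising MC): Q* = 3.
Check: AVC at Q = 3 is $15 ≤ P, so revenue covers variable cost.
Profit = P·Q − TC = 27·3 − 149 = -$68, a loss, but smaller than the $104 fixed cost the firm would lose by shutting down.

Produce at Q = 3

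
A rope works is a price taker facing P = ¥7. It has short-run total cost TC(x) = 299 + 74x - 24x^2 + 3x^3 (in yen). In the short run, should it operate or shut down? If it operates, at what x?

Shut down

Variable cost is VC = 74x - 24x^2 + 3x^3, so AVC = VC/x = 74 - 24x + 3x^2 and MC = dTC/dx = 74 - 48x + 9x^2.
AVC hits its minimum where MC = AVC, at x = 4, giving min AVC = 74 - 24·4 + 3·4^2 = ¥26.
P = ¥7 lies below min AVC = ¥26; no output level covers variable cost.
Best response: produce nothing and absorb the ¥299 fixed cost.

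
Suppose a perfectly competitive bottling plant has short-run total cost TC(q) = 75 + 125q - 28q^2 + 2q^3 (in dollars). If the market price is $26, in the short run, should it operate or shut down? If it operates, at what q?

Shut down

Strip out fixed cost: VC = 125q - 28q^2 + 2q^3. Then AVC = 125 - 28q + 2q^2 and MC = 125 - 56q + 6q^2.
AVC hits its minimum where MC = AVC, at q = 7, giving min AVC = 125 - 28·7 + 2·7^2 = $27.
With P < min AVC ($26 < $27), every unit sold adds to the loss.
The firm minimizes its loss by shutting down and losing only its fixed cost of $75.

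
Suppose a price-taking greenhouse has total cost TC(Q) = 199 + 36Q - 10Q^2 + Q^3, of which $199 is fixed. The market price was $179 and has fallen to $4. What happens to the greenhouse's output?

Output falls from 11 to 0 (the firm shuts down)

MC = 36 - 20Q + 3Q^2; the shutdown threshold is min AVC = $11 (at Q = 5).
With P = $179 above the shutdown price, P = MC gives Q = 11.
At P = $4 < min AVC = $11, price no longer covers variable cost at any output, so the firm shuts down: Q = 0.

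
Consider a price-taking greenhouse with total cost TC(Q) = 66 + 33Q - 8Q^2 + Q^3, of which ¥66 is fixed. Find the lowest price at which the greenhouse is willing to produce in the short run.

¥17 per unit

The firm shuts down when price falls below the minimum of average variable cost. AVC = VC/Q = 33 - 8Q + Q^2.
At the minimum of AVC, MC = AVC. MC = 33 - 16Q + 3Q^2; setting MC = AVC gives 2Q^2 - 8Q = 0, so Q = 4. min AVC = 17.
For P < ¥17 the firm produces nothing.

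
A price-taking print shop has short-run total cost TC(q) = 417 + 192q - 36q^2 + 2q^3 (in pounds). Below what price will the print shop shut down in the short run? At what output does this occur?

£30 per unit, at q = 9

Short-run supply begins at min AVC. From VC = 192q - 36q^2 + 2q^3, AVC = 192 - 36q + 2q^2.
dAVC/dq = -36 + 4q = 0 gives q = 9. min AVC = 192 - 36·9 + 2·9^2 = 30.
The firm shuts down for any P below £30.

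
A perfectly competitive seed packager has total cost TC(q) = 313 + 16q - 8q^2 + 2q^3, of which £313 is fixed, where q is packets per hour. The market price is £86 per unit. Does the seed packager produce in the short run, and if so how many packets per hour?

Produce at q = 5

Variable cost is VC = 16q - 8q^2 + 2q^3, so AVC = VC/q = 16 - 8q + 2q^2 and MC = dTC/dq = 16 - 16q + 6q^2.
AVC is minimized where dAVC/dq = -8 + 4q = 0, at q = 2; min AVC = 16 - 8·2 + 2·2^2 = £8.
Because £86 ≥ £8, revenue can cover variable cost; the firm operates.
P = MC gives -70 - 16q + 6q^2 = 0, with roots -7/3 and 5. Take the larger (rising MC): q* = 5.
Check: AVC at q = 5 is £26 ≤ P, so revenue covers variable cost.
Profit = P·q − TC = 86·5 − 443 = -£13, a loss, but smaller than the £313 fixed cost the firm would lose by shutting down.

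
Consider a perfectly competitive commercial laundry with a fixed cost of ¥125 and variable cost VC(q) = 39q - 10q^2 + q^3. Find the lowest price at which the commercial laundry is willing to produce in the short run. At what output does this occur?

Short-run supply begins at min AVC. From VC = 39q - 10q^2 + q^3, AVC = 39 - 10q + q^2.
At the minimum of AVC, MC = AVC. MC = 39 - 20q + 3q^2; setting MC = AVC gives 2q^2 - 10q = 0, so q = 5. min AVC = 14.
The firm shuts down for any P below ¥14.

¥14 per unit, at q = 5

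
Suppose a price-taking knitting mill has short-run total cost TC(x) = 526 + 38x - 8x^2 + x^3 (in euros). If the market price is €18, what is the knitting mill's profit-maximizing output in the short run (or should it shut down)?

Shut down

From TC, MC = TC'(x) = 38 - 16x + 3x^2 and AVC = VC/x = 38 - 8x + x^2.
AVC is minimized where dAVC/dx = -8 + 2x = 0, at x = 4; min AVC = 38 - 8·4 + 4^2 = €22.
Since P = €18 < min AVC = €22, price fails to cover variable cost at any output.
Shutting down limits the loss to fixed cost, €526.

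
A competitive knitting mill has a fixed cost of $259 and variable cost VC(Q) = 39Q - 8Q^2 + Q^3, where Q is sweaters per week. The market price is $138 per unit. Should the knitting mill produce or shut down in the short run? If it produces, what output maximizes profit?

From TC, MC = TC'(Q) = 39 - 16Q + 3Q^2 and AVC = VC/Q = 39 - 8Q + Q^2.
The AVC parabola has its vertex at Q = 8/2 = 4, where AVC = 39 - 8·4 + 4^2 = $23.
P = $138 exceeds min AVC = $23, so the firm stays open.
P = MC gives -99 - 16Q + 3Q^2 = 0, with roots -11/3 and 9. Take the larger (rising MC): Q* = 9.
Check: AVC at Q = 9 is $48 ≤ P, so revenue covers variable cost.
Profit = P·Q − TC = 138·9 − 691 = $551.

Produce at Q = 9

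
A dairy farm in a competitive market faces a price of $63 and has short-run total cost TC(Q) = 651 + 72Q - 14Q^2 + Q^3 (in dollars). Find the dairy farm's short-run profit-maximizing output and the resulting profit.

Profit = -$327 at Q = 9

AVC = 72 - 14Q + Q^2; min AVC = $23 at Q = 7. Since P = $63 ≥ min AVC, the firm produces.
MC = 72 - 28Q + 3Q^2. Setting P = MC and taking the root on the rising branch gives Q* = 9.
TR = 63·9 = 567. TC = 651 + 243 = 894. Profit = 567 − 894 = -$327.
That loss of $327 beats the $651 the firm would lose by shutting down; producing recovers $324 of fixed cost.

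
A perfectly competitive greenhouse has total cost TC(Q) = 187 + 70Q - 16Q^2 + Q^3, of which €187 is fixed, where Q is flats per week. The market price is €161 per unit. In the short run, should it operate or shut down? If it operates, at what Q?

Produce at Q = 13

Strip out fixed cost: VC = 70Q - 16Q^2 + Q^3. Then AVC = 70 - 16Q + Q^2 and MC = 70 - 32Q + 3Q^2.
AVC hits its minimum where MC = AVC, at Q = 8, giving min AVC = 70 - 16·8 + 8^2 = €6.
P = €161 exceeds min AVC = €6, so the firm stays open.
P = MC gives -91 - 32Q + 3Q^2 = 0, with roots -7/3 and 13. Take the larger (rising MC): Q* = 13.
Check: AVC at Q = 13 is €31 ≤ P, so revenue covers variable cost.
Profit = P·Q − TC = 161·13 − 590 = €1503.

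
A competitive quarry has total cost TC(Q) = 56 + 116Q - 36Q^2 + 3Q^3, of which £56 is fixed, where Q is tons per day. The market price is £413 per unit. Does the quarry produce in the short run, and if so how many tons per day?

Strip out fixed cost: VC = 116Q - 36Q^2 + 3Q^3. Then AVC = 116 - 36Q + 3Q^2 and MC = 116 - 72Q + 9Q^2.
The AVC parabola has its vertex at Q = 36/6 = 6, where AVC = 116 - 36·6 + 3·6^2 = £8.
P = £413 exceeds min AVC = £8, so the firm stays open.
Set P = MC: 413 = 116 - 72Q + 9Q^2 → -297 - 72Q + 9Q^2 = 0. The roots are Q = -3 and Q = 11; the profit-maximizing output is on the rising part of MC, so Q* = 11.
Check: AVC at Q = 11 is £83 ≤ P, so revenue covers variable cost.
Profit = P·Q − TC = 413·11 − 969 = £3574.

Produce at Q = 11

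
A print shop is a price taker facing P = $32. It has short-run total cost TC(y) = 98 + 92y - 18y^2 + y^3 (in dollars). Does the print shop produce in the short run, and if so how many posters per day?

Produce at y = 10

Strip out fixed cost: VC = 92y - 18y^2 + y^3. Then AVC = 92 - 18y + y^2 and MC = 92 - 36y + 3y^2.
AVC is minimized where dAVC/dy = -18 + 2y = 0, at y = 9; min AVC = 92 - 18·9 + 9^2 = $11.
Since P = $32 ≥ min AVC = $11, price covers variable cost and the firm should produce.
P = MC gives 60 - 36y + 3y^2 = 0, with roots 2 and 10. Take the larger (rising MC): y* = 10.
Check: AVC at y = 10 is $12 ≤ P, so revenue covers variable cost.
Profit = P·y − TC = 32·10 − 218 = $102.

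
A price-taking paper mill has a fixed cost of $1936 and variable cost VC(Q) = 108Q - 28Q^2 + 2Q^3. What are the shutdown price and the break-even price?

Shutdown price = $10; break-even price = $218

Shutdown price = min AVC. AVC = 108 - 28Q + 2Q^2, with vertex at Q = 7 and minimum $10.
ATC = 1936/Q + 108 - 28Q + 2Q^2. Setting dATC/dQ = −1936/Q^2 − 28 + 4Q = 0 gives Q = 11 (since 4·11^3 − 28·11^2 = 1936).
min ATC = 1936/11 + 108 − 28·11 + 2·11^2 = $218. That is the break-even price.
For $10 ≤ P < $218 the firm produces at a loss; below $10 it shuts down.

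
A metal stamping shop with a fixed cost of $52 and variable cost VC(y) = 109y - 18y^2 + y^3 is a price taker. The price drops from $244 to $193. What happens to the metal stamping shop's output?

Output falls from 15 to 14

MC = 109 - 36y + 3y^2; the shutdown threshold is min AVC = $28 (at y = 9).
At P = $244 ≥ min AVC, set P = MC on the rising branch: y = 15.
At P = $193 ≥ min AVC, set P = MC: y = 14. The firm stays open but cuts output.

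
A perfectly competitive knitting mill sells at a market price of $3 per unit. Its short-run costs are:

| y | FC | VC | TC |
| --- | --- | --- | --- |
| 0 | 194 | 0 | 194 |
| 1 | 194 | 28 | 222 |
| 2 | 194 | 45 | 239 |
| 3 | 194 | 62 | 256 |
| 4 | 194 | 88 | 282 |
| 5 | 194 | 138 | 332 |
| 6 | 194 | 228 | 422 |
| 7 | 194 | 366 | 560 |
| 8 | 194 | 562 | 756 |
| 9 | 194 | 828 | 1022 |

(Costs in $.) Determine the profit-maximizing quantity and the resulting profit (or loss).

y = 0 (shut down); profit = -$194

Compute π = P·y − TC at each output: y=0: -194; y=1: -219; y=2: -233; y=3: -247; y=4: -270; y=5: -317; y=6: -404; y=7: -539; y=8: -732; y=9: -995.
Profit is highest at y = 0. Equivalently, the lowest AVC in the table is 62/3 ≈ $20.67 at y = 3, and P = $3 falls below it — price never covers variable cost, so the firm shuts down and loses only its fixed cost.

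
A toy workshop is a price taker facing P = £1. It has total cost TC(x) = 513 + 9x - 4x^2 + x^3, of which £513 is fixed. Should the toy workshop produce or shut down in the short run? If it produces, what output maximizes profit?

Shut down

From TC, MC = TC'(x) = 9 - 8x + 3x^2 and AVC = VC/x = 9 - 4x + x^2.
The AVC parabola has its vertex at x = 4/2 = 2, where AVC = 9 - 4·2 + 2^2 = £5.
Since P = £1 < min AVC = £5, price fails to cover variable cost at any output.
Best response: produce nothing and absorb the £513 fixed cost.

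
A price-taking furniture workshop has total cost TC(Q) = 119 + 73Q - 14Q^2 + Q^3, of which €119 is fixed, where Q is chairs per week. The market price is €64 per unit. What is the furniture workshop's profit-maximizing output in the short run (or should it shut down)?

Strip out fixed cost: VC = 73Q - 14Q^2 + Q^3. Then AVC = 73 - 14Q + Q^2 and MC = 73 - 28Q + 3Q^2.
AVC hits its minimum where MC = AVC, at Q = 7, giving min AVC = 73 - 14·7 + 7^2 = €24.
Since P = €64 ≥ min AVC = €24, price covers variable cost and the firm should produce.
Set P = MC: 64 = 73 - 28Q + 3Q^2 → 9 - 28Q + 3Q^2 = 0. The roots are Q = 1/3 and Q = 9; the profit-maximizing output is on the rising part of MC, so Q* = 9.
Check: AVC at Q = 9 is €28 ≤ P, so revenue covers variable cost.
Profit = P·Q − TC = 64·9 − 371 = €205.

Produce at Q = 9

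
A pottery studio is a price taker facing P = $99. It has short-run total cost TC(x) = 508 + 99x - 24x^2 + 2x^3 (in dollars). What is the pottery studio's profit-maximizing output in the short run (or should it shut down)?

Variable cost is VC = 99x - 24x^2 + 2x^3, so AVC = VC/x = 99 - 24x + 2x^2 and MC = dTC/dx = 99 - 48x + 6x^2.
AVC hits its minimum where MC = AVC, at x = 6, giving min AVC = 99 - 24·6 + 2·6^2 = $27.
P = $99 exceeds min AVC = $27, so the firm stays open.
Solving P = MC: -48x + 6x^2 = 0 ⇒ x = 0 or 8. On the upward-sloping branch, x* = 8.
Check: AVC at x = 8 is $35 ≤ P, so revenue covers variable cost.
Profit = P·x − TC = 99·8 − 788 = $4.

Produce at x = 8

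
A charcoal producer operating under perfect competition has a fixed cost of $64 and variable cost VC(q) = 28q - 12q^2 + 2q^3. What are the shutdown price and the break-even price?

Shutdown price = $10; break-even price = $28

Shutdown price = min AVC. AVC = 28 - 12q + 2q^2, with vertex at q = 3 and minimum $10.
ATC = 64/q + 28 - 12q + 2q^2. Setting dATC/dq = −64/q^2 − 12 + 4q = 0 gives q = 4 (since 4·4^3 − 12·4^2 = 64).
min ATC = 64/4 + 28 − 12·4 + 2·4^2 = $28. That is the break-even price.
For $10 ≤ P < $28 the firm produces at a loss; below $10 it shuts down.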